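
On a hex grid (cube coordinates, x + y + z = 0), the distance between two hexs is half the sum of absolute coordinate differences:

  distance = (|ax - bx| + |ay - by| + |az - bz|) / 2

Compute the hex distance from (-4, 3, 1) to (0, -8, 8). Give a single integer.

|ax - bx| = |-4 - 0| = 4
|ay - by| = |3 - (-8)| = 11
|az - bz| = |1 - 8| = 7
distance = (4 + 11 + 7) / 2 = 22 / 2 = 11

Answer: 11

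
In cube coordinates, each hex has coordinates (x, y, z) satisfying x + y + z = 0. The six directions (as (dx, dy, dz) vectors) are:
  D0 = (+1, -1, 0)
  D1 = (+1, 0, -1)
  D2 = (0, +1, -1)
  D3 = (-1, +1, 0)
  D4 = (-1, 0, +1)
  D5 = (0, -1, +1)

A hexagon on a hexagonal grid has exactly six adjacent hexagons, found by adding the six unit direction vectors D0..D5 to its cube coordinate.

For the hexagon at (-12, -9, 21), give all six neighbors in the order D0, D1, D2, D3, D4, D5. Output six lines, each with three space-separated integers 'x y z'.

Answer: -11 -10 21
-11 -9 20
-12 -8 20
-13 -8 21
-13 -9 22
-12 -10 22

Derivation:
Center: (-12, -9, 21). Add each direction:
  D0: (-12, -9, 21) + (1, -1, 0) = (-11, -10, 21)
  D1: (-12, -9, 21) + (1, 0, -1) = (-11, -9, 20)
  D2: (-12, -9, 21) + (0, 1, -1) = (-12, -8, 20)
  D3: (-12, -9, 21) + (-1, 1, 0) = (-13, -8, 21)
  D4: (-12, -9, 21) + (-1, 0, 1) = (-13, -9, 22)
  D5: (-12, -9, 21) + (0, -1, 1) = (-12, -10, 22)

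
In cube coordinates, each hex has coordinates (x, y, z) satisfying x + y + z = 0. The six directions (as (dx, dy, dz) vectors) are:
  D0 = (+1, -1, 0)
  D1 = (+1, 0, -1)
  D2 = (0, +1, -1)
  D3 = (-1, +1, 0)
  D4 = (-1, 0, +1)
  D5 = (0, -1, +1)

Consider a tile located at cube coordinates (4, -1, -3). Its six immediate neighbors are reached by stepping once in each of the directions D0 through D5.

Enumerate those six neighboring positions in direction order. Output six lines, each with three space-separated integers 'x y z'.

Answer: 5 -2 -3
5 -1 -4
4 0 -4
3 0 -3
3 -1 -2
4 -2 -2

Derivation:
Center: (4, -1, -3). Add each direction:
  D0: (4, -1, -3) + (1, -1, 0) = (5, -2, -3)
  D1: (4, -1, -3) + (1, 0, -1) = (5, -1, -4)
  D2: (4, -1, -3) + (0, 1, -1) = (4, 0, -4)
  D3: (4, -1, -3) + (-1, 1, 0) = (3, 0, -3)
  D4: (4, -1, -3) + (-1, 0, 1) = (3, -1, -2)
  D5: (4, -1, -3) + (0, -1, 1) = (4, -2, -2)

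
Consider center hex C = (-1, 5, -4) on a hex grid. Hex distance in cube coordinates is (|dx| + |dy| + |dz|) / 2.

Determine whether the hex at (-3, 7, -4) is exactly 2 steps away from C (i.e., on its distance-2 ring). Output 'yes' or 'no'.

|px - cx| = |-3 - (-1)| = 2
|py - cy| = |7 - 5| = 2
|pz - cz| = |-4 - (-4)| = 0
distance = (2+2+0)/2 = 4/2 = 2
radius = 2; distance == radius -> yes

Answer: yes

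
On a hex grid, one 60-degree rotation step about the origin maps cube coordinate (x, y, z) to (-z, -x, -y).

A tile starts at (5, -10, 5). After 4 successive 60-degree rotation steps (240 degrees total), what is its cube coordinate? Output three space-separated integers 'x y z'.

Start: (5, -10, 5)
Step 1: (5, -10, 5) -> (-(5), -(5), -(-10)) = (-5, -5, 10)
Step 2: (-5, -5, 10) -> (-(10), -(-5), -(-5)) = (-10, 5, 5)
Step 3: (-10, 5, 5) -> (-(5), -(-10), -(5)) = (-5, 10, -5)
Step 4: (-5, 10, -5) -> (-(-5), -(-5), -(10)) = (5, 5, -10)

Answer: 5 5 -10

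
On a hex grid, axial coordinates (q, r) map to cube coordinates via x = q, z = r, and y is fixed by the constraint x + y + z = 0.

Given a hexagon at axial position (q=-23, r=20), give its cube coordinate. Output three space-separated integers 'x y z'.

Answer: -23 3 20

Derivation:
x = q = -23
z = r = 20
y = -x - z = -(-23) - (20) = 3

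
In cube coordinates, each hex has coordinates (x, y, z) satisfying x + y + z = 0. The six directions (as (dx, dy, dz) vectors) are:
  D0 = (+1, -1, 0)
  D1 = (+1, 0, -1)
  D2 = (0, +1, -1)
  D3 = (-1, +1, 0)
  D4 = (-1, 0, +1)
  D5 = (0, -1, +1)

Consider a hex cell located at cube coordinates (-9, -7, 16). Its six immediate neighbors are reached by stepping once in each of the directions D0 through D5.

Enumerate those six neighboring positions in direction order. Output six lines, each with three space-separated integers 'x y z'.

Answer: -8 -8 16
-8 -7 15
-9 -6 15
-10 -6 16
-10 -7 17
-9 -8 17

Derivation:
Center: (-9, -7, 16). Add each direction:
  D0: (-9, -7, 16) + (1, -1, 0) = (-8, -8, 16)
  D1: (-9, -7, 16) + (1, 0, -1) = (-8, -7, 15)
  D2: (-9, -7, 16) + (0, 1, -1) = (-9, -6, 15)
  D3: (-9, -7, 16) + (-1, 1, 0) = (-10, -6, 16)
  D4: (-9, -7, 16) + (-1, 0, 1) = (-10, -7, 17)
  D5: (-9, -7, 16) + (0, -1, 1) = (-9, -8, 17)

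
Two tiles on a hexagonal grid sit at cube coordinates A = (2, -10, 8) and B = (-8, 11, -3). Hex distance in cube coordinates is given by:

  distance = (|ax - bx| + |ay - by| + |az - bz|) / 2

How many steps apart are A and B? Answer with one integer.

Answer: 21

Derivation:
|ax - bx| = |2 - (-8)| = 10
|ay - by| = |-10 - 11| = 21
|az - bz| = |8 - (-3)| = 11
distance = (10 + 21 + 11) / 2 = 42 / 2 = 21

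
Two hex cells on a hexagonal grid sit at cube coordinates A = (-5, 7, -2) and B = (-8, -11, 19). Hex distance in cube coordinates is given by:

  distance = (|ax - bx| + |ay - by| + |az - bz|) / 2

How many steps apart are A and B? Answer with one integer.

|ax - bx| = |-5 - (-8)| = 3
|ay - by| = |7 - (-11)| = 18
|az - bz| = |-2 - 19| = 21
distance = (3 + 18 + 21) / 2 = 42 / 2 = 21

Answer: 21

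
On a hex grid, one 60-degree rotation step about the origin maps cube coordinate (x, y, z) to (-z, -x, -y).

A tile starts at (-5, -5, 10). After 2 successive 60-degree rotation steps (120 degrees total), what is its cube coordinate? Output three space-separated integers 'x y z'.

Start: (-5, -5, 10)
Step 1: (-5, -5, 10) -> (-(10), -(-5), -(-5)) = (-10, 5, 5)
Step 2: (-10, 5, 5) -> (-(5), -(-10), -(5)) = (-5, 10, -5)

Answer: -5 10 -5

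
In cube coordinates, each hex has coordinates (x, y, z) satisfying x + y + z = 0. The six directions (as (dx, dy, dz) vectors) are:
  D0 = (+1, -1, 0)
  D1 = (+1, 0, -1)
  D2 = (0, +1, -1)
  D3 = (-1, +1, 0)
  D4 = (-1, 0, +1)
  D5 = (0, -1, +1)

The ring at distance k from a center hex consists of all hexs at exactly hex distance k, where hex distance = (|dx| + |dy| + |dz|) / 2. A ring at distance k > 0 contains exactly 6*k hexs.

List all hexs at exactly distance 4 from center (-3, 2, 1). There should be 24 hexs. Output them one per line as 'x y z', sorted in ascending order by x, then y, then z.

Answer: -7 2 5
-7 3 4
-7 4 3
-7 5 2
-7 6 1
-6 1 5
-6 6 0
-5 0 5
-5 6 -1
-4 -1 5
-4 6 -2
-3 -2 5
-3 6 -3
-2 -2 4
-2 5 -3
-1 -2 3
-1 4 -3
0 -2 2
0 3 -3
1 -2 1
1 -1 0
1 0 -1
1 1 -2
1 2 -3

Derivation:
Walk ring at distance 4 from (-3, 2, 1):
Start at center + D4*4 = (-7, 2, 5)
  hex 0: (-7, 2, 5)
  hex 1: (-6, 1, 5)
  hex 2: (-5, 0, 5)
  hex 3: (-4, -1, 5)
  hex 4: (-3, -2, 5)
  hex 5: (-2, -2, 4)
  hex 6: (-1, -2, 3)
  hex 7: (0, -2, 2)
  hex 8: (1, -2, 1)
  hex 9: (1, -1, 0)
  hex 10: (1, 0, -1)
  hex 11: (1, 1, -2)
  hex 12: (1, 2, -3)
  hex 13: (0, 3, -3)
  hex 14: (-1, 4, -3)
  hex 15: (-2, 5, -3)
  hex 16: (-3, 6, -3)
  hex 17: (-4, 6, -2)
  hex 18: (-5, 6, -1)
  hex 19: (-6, 6, 0)
  hex 20: (-7, 6, 1)
  hex 21: (-7, 5, 2)
  hex 22: (-7, 4, 3)
  hex 23: (-7, 3, 4)
Sorted: 24 hexes.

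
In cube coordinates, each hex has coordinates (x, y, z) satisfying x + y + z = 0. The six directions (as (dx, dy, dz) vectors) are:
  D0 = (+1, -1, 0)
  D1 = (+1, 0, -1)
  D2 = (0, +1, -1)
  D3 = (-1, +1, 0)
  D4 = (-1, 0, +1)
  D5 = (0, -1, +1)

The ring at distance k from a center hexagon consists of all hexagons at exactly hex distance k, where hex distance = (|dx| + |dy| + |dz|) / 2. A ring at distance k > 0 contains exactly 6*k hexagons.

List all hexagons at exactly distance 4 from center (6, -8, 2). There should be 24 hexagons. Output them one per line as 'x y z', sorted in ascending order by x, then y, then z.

Walk ring at distance 4 from (6, -8, 2):
Start at center + D4*4 = (2, -8, 6)
  hex 0: (2, -8, 6)
  hex 1: (3, -9, 6)
  hex 2: (4, -10, 6)
  hex 3: (5, -11, 6)
  hex 4: (6, -12, 6)
  hex 5: (7, -12, 5)
  hex 6: (8, -12, 4)
  hex 7: (9, -12, 3)
  hex 8: (10, -12, 2)
  hex 9: (10, -11, 1)
  hex 10: (10, -10, 0)
  hex 11: (10, -9, -1)
  hex 12: (10, -8, -2)
  hex 13: (9, -7, -2)
  hex 14: (8, -6, -2)
  hex 15: (7, -5, -2)
  hex 16: (6, -4, -2)
  hex 17: (5, -4, -1)
  hex 18: (4, -4, 0)
  hex 19: (3, -4, 1)
  hex 20: (2, -4, 2)
  hex 21: (2, -5, 3)
  hex 22: (2, -6, 4)
  hex 23: (2, -7, 5)
Sorted: 24 hexes.

Answer: 2 -8 6
2 -7 5
2 -6 4
2 -5 3
2 -4 2
3 -9 6
3 -4 1
4 -10 6
4 -4 0
5 -11 6
5 -4 -1
6 -12 6
6 -4 -2
7 -12 5
7 -5 -2
8 -12 4
8 -6 -2
9 -12 3
9 -7 -2
10 -12 2
10 -11 1
10 -10 0
10 -9 -1
10 -8 -2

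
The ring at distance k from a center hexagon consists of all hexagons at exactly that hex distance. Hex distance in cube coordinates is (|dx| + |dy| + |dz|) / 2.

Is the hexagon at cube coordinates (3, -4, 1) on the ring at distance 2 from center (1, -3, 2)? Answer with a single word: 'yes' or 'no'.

Answer: yes

Derivation:
|px - cx| = |3 - 1| = 2
|py - cy| = |-4 - (-3)| = 1
|pz - cz| = |1 - 2| = 1
distance = (2+1+1)/2 = 4/2 = 2
radius = 2; distance == radius -> yes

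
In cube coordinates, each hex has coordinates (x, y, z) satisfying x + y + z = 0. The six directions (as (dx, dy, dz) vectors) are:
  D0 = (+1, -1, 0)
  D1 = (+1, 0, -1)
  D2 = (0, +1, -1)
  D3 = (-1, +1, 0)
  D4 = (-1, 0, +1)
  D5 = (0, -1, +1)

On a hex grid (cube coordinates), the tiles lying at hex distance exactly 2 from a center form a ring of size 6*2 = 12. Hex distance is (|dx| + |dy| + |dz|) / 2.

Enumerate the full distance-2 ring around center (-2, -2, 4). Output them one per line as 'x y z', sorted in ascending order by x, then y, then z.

Answer: -4 -2 6
-4 -1 5
-4 0 4
-3 -3 6
-3 0 3
-2 -4 6
-2 0 2
-1 -4 5
-1 -1 2
0 -4 4
0 -3 3
0 -2 2

Derivation:
Walk ring at distance 2 from (-2, -2, 4):
Start at center + D4*2 = (-4, -2, 6)
  hex 0: (-4, -2, 6)
  hex 1: (-3, -3, 6)
  hex 2: (-2, -4, 6)
  hex 3: (-1, -4, 5)
  hex 4: (0, -4, 4)
  hex 5: (0, -3, 3)
  hex 6: (0, -2, 2)
  hex 7: (-1, -1, 2)
  hex 8: (-2, 0, 2)
  hex 9: (-3, 0, 3)
  hex 10: (-4, 0, 4)
  hex 11: (-4, -1, 5)
Sorted: 12 hexes.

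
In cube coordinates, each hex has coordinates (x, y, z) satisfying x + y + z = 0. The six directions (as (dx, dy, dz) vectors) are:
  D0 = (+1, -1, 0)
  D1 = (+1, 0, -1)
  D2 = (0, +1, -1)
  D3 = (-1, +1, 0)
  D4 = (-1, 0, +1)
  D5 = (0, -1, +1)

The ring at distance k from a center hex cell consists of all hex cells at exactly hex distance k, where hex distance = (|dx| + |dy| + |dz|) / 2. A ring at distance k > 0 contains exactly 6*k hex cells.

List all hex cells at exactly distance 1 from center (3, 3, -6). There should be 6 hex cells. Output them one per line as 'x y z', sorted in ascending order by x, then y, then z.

Answer: 2 3 -5
2 4 -6
3 2 -5
3 4 -7
4 2 -6
4 3 -7

Derivation:
Walk ring at distance 1 from (3, 3, -6):
Start at center + D4*1 = (2, 3, -5)
  hex 0: (2, 3, -5)
  hex 1: (3, 2, -5)
  hex 2: (4, 2, -6)
  hex 3: (4, 3, -7)
  hex 4: (3, 4, -7)
  hex 5: (2, 4, -6)
Sorted: 6 hexes.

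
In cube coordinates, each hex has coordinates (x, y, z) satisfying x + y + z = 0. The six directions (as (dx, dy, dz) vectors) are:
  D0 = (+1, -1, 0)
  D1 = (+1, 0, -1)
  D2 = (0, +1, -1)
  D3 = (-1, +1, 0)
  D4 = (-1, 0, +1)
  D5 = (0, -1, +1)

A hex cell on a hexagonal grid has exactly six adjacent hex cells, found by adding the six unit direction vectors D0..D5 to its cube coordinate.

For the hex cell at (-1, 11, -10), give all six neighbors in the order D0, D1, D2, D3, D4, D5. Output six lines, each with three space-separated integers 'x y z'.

Answer: 0 10 -10
0 11 -11
-1 12 -11
-2 12 -10
-2 11 -9
-1 10 -9

Derivation:
Center: (-1, 11, -10). Add each direction:
  D0: (-1, 11, -10) + (1, -1, 0) = (0, 10, -10)
  D1: (-1, 11, -10) + (1, 0, -1) = (0, 11, -11)
  D2: (-1, 11, -10) + (0, 1, -1) = (-1, 12, -11)
  D3: (-1, 11, -10) + (-1, 1, 0) = (-2, 12, -10)
  D4: (-1, 11, -10) + (-1, 0, 1) = (-2, 11, -9)
  D5: (-1, 11, -10) + (0, -1, 1) = (-1, 10, -9)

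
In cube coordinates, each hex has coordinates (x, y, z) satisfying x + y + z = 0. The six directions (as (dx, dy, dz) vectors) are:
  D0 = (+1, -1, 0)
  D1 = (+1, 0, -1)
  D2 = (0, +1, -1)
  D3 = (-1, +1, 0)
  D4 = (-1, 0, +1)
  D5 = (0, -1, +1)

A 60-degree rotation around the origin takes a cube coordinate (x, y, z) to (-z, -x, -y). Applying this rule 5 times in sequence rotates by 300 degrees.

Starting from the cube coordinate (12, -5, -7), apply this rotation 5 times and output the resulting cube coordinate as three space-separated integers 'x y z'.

Answer: 5 7 -12

Derivation:
Start: (12, -5, -7)
Step 1: (12, -5, -7) -> (-(-7), -(12), -(-5)) = (7, -12, 5)
Step 2: (7, -12, 5) -> (-(5), -(7), -(-12)) = (-5, -7, 12)
Step 3: (-5, -7, 12) -> (-(12), -(-5), -(-7)) = (-12, 5, 7)
Step 4: (-12, 5, 7) -> (-(7), -(-12), -(5)) = (-7, 12, -5)
Step 5: (-7, 12, -5) -> (-(-5), -(-7), -(12)) = (5, 7, -12)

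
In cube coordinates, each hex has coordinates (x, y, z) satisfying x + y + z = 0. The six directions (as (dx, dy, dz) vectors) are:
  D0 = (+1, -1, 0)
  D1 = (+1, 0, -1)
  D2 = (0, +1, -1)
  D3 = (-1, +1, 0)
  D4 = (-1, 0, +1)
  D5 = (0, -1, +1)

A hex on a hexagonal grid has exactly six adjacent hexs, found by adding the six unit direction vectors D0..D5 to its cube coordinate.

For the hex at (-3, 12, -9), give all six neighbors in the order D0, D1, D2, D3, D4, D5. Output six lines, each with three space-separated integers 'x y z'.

Answer: -2 11 -9
-2 12 -10
-3 13 -10
-4 13 -9
-4 12 -8
-3 11 -8

Derivation:
Center: (-3, 12, -9). Add each direction:
  D0: (-3, 12, -9) + (1, -1, 0) = (-2, 11, -9)
  D1: (-3, 12, -9) + (1, 0, -1) = (-2, 12, -10)
  D2: (-3, 12, -9) + (0, 1, -1) = (-3, 13, -10)
  D3: (-3, 12, -9) + (-1, 1, 0) = (-4, 13, -9)
  D4: (-3, 12, -9) + (-1, 0, 1) = (-4, 12, -8)
  D5: (-3, 12, -9) + (0, -1, 1) = (-3, 11, -8)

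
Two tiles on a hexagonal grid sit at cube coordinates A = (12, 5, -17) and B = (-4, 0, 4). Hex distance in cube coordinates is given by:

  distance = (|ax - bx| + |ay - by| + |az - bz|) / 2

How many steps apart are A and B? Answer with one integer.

Answer: 21

Derivation:
|ax - bx| = |12 - (-4)| = 16
|ay - by| = |5 - 0| = 5
|az - bz| = |-17 - 4| = 21
distance = (16 + 5 + 21) / 2 = 42 / 2 = 21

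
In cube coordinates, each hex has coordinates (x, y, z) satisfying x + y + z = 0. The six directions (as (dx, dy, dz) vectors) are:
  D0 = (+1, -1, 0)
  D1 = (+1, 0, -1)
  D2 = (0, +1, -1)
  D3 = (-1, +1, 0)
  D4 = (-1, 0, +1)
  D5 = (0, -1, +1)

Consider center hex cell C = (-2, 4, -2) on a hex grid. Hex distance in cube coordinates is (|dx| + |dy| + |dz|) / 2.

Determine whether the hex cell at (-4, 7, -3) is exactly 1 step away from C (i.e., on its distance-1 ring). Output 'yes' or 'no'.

|px - cx| = |-4 - (-2)| = 2
|py - cy| = |7 - 4| = 3
|pz - cz| = |-3 - (-2)| = 1
distance = (2+3+1)/2 = 6/2 = 3
radius = 1; distance != radius -> no

Answer: no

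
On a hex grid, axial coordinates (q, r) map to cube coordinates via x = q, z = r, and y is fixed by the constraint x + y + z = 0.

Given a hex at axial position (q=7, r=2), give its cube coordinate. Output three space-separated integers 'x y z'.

x = q = 7
z = r = 2
y = -x - z = -(7) - (2) = -9

Answer: 7 -9 2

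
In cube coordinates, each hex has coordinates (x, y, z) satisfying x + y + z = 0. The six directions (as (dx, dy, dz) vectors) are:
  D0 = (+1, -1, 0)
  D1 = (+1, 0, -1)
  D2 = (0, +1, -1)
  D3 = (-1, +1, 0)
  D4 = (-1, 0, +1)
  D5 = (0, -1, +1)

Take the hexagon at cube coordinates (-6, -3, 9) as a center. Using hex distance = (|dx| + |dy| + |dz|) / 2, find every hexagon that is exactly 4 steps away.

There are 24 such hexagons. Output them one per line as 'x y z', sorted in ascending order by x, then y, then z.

Walk ring at distance 4 from (-6, -3, 9):
Start at center + D4*4 = (-10, -3, 13)
  hex 0: (-10, -3, 13)
  hex 1: (-9, -4, 13)
  hex 2: (-8, -5, 13)
  hex 3: (-7, -6, 13)
  hex 4: (-6, -7, 13)
  hex 5: (-5, -7, 12)
  hex 6: (-4, -7, 11)
  hex 7: (-3, -7, 10)
  hex 8: (-2, -7, 9)
  hex 9: (-2, -6, 8)
  hex 10: (-2, -5, 7)
  hex 11: (-2, -4, 6)
  hex 12: (-2, -3, 5)
  hex 13: (-3, -2, 5)
  hex 14: (-4, -1, 5)
  hex 15: (-5, 0, 5)
  hex 16: (-6, 1, 5)
  hex 17: (-7, 1, 6)
  hex 18: (-8, 1, 7)
  hex 19: (-9, 1, 8)
  hex 20: (-10, 1, 9)
  hex 21: (-10, 0, 10)
  hex 22: (-10, -1, 11)
  hex 23: (-10, -2, 12)
Sorted: 24 hexes.

Answer: -10 -3 13
-10 -2 12
-10 -1 11
-10 0 10
-10 1 9
-9 -4 13
-9 1 8
-8 -5 13
-8 1 7
-7 -6 13
-7 1 6
-6 -7 13
-6 1 5
-5 -7 12
-5 0 5
-4 -7 11
-4 -1 5
-3 -7 10
-3 -2 5
-2 -7 9
-2 -6 8
-2 -5 7
-2 -4 6
-2 -3 5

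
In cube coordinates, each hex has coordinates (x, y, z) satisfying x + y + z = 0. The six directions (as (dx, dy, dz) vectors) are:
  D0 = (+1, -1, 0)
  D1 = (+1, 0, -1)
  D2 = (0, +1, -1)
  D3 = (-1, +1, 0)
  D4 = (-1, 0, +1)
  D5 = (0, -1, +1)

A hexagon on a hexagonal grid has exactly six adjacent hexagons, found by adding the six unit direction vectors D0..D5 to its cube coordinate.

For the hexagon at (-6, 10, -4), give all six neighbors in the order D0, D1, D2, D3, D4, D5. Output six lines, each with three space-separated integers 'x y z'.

Answer: -5 9 -4
-5 10 -5
-6 11 -5
-7 11 -4
-7 10 -3
-6 9 -3

Derivation:
Center: (-6, 10, -4). Add each direction:
  D0: (-6, 10, -4) + (1, -1, 0) = (-5, 9, -4)
  D1: (-6, 10, -4) + (1, 0, -1) = (-5, 10, -5)
  D2: (-6, 10, -4) + (0, 1, -1) = (-6, 11, -5)
  D3: (-6, 10, -4) + (-1, 1, 0) = (-7, 11, -4)
  D4: (-6, 10, -4) + (-1, 0, 1) = (-7, 10, -3)
  D5: (-6, 10, -4) + (0, -1, 1) = (-6, 9, -3)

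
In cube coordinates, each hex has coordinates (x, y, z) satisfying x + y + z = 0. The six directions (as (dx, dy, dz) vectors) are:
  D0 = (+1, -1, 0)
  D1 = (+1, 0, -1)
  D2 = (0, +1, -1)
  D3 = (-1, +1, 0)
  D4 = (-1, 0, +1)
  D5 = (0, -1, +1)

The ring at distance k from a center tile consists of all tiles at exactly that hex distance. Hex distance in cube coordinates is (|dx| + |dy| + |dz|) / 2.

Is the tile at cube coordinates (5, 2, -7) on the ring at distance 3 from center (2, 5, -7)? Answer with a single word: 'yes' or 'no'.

|px - cx| = |5 - 2| = 3
|py - cy| = |2 - 5| = 3
|pz - cz| = |-7 - (-7)| = 0
distance = (3+3+0)/2 = 6/2 = 3
radius = 3; distance == radius -> yes

Answer: yes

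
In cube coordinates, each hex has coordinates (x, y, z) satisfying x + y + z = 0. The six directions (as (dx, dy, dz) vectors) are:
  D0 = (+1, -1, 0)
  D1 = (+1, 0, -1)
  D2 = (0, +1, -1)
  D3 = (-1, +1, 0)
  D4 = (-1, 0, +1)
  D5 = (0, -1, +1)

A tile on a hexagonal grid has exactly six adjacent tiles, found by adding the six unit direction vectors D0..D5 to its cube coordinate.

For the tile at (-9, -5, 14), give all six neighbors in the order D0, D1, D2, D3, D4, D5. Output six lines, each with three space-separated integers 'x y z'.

Center: (-9, -5, 14). Add each direction:
  D0: (-9, -5, 14) + (1, -1, 0) = (-8, -6, 14)
  D1: (-9, -5, 14) + (1, 0, -1) = (-8, -5, 13)
  D2: (-9, -5, 14) + (0, 1, -1) = (-9, -4, 13)
  D3: (-9, -5, 14) + (-1, 1, 0) = (-10, -4, 14)
  D4: (-9, -5, 14) + (-1, 0, 1) = (-10, -5, 15)
  D5: (-9, -5, 14) + (0, -1, 1) = (-9, -6, 15)

Answer: -8 -6 14
-8 -5 13
-9 -4 13
-10 -4 14
-10 -5 15
-9 -6 15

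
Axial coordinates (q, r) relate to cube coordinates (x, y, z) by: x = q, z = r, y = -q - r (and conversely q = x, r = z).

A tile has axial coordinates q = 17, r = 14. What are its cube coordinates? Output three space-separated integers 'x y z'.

x = q = 17
z = r = 14
y = -x - z = -(17) - (14) = -31

Answer: 17 -31 14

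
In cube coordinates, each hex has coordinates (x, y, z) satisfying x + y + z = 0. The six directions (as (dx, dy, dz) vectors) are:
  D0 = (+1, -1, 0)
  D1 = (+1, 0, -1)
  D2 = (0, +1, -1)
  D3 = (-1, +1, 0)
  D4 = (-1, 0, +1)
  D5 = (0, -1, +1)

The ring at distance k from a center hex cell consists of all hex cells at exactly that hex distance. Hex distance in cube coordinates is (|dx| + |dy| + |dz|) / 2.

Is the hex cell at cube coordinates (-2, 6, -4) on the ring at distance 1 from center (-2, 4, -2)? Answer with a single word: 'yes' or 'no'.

|px - cx| = |-2 - (-2)| = 0
|py - cy| = |6 - 4| = 2
|pz - cz| = |-4 - (-2)| = 2
distance = (0+2+2)/2 = 4/2 = 2
radius = 1; distance != radius -> no

Answer: no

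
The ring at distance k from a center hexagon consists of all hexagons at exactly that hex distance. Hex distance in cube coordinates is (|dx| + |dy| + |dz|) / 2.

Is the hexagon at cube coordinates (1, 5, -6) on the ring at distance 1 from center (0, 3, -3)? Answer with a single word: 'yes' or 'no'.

Answer: no

Derivation:
|px - cx| = |1 - 0| = 1
|py - cy| = |5 - 3| = 2
|pz - cz| = |-6 - (-3)| = 3
distance = (1+2+3)/2 = 6/2 = 3
radius = 1; distance != radius -> no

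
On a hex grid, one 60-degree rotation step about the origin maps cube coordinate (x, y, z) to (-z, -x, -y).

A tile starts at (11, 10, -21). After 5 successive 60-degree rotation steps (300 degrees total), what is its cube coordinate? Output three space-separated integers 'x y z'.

Start: (11, 10, -21)
Step 1: (11, 10, -21) -> (-(-21), -(11), -(10)) = (21, -11, -10)
Step 2: (21, -11, -10) -> (-(-10), -(21), -(-11)) = (10, -21, 11)
Step 3: (10, -21, 11) -> (-(11), -(10), -(-21)) = (-11, -10, 21)
Step 4: (-11, -10, 21) -> (-(21), -(-11), -(-10)) = (-21, 11, 10)
Step 5: (-21, 11, 10) -> (-(10), -(-21), -(11)) = (-10, 21, -11)

Answer: -10 21 -11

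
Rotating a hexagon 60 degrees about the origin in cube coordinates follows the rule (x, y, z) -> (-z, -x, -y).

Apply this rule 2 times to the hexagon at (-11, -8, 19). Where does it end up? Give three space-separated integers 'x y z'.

Answer: -8 19 -11

Derivation:
Start: (-11, -8, 19)
Step 1: (-11, -8, 19) -> (-(19), -(-11), -(-8)) = (-19, 11, 8)
Step 2: (-19, 11, 8) -> (-(8), -(-19), -(11)) = (-8, 19, -11)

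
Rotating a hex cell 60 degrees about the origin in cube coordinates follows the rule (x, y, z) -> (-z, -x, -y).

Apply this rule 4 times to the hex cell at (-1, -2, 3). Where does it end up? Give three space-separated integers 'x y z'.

Answer: 3 -1 -2

Derivation:
Start: (-1, -2, 3)
Step 1: (-1, -2, 3) -> (-(3), -(-1), -(-2)) = (-3, 1, 2)
Step 2: (-3, 1, 2) -> (-(2), -(-3), -(1)) = (-2, 3, -1)
Step 3: (-2, 3, -1) -> (-(-1), -(-2), -(3)) = (1, 2, -3)
Step 4: (1, 2, -3) -> (-(-3), -(1), -(2)) = (3, -1, -2)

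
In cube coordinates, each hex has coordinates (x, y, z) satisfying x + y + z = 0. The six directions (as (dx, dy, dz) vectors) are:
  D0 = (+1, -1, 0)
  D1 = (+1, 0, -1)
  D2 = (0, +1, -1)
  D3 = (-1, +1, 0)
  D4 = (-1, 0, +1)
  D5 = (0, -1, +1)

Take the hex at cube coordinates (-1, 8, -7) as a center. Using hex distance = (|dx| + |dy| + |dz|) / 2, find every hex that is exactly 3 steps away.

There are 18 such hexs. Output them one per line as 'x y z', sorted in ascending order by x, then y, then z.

Walk ring at distance 3 from (-1, 8, -7):
Start at center + D4*3 = (-4, 8, -4)
  hex 0: (-4, 8, -4)
  hex 1: (-3, 7, -4)
  hex 2: (-2, 6, -4)
  hex 3: (-1, 5, -4)
  hex 4: (0, 5, -5)
  hex 5: (1, 5, -6)
  hex 6: (2, 5, -7)
  hex 7: (2, 6, -8)
  hex 8: (2, 7, -9)
  hex 9: (2, 8, -10)
  hex 10: (1, 9, -10)
  hex 11: (0, 10, -10)
  hex 12: (-1, 11, -10)
  hex 13: (-2, 11, -9)
  hex 14: (-3, 11, -8)
  hex 15: (-4, 11, -7)
  hex 16: (-4, 10, -6)
  hex 17: (-4, 9, -5)
Sorted: 18 hexes.

Answer: -4 8 -4
-4 9 -5
-4 10 -6
-4 11 -7
-3 7 -4
-3 11 -8
-2 6 -4
-2 11 -9
-1 5 -4
-1 11 -10
0 5 -5
0 10 -10
1 5 -6
1 9 -10
2 5 -7
2 6 -8
2 7 -9
2 8 -10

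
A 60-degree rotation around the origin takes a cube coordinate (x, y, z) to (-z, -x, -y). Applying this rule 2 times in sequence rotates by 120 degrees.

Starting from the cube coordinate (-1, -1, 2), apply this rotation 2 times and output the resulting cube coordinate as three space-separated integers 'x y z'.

Start: (-1, -1, 2)
Step 1: (-1, -1, 2) -> (-(2), -(-1), -(-1)) = (-2, 1, 1)
Step 2: (-2, 1, 1) -> (-(1), -(-2), -(1)) = (-1, 2, -1)

Answer: -1 2 -1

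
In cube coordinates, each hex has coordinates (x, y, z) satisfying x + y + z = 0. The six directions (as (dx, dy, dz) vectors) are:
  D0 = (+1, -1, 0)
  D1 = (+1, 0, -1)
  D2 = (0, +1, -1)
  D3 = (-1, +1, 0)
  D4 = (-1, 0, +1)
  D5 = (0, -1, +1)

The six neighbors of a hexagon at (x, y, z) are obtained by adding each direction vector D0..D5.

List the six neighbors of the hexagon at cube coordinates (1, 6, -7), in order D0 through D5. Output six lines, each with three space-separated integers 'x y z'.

Answer: 2 5 -7
2 6 -8
1 7 -8
0 7 -7
0 6 -6
1 5 -6

Derivation:
Center: (1, 6, -7). Add each direction:
  D0: (1, 6, -7) + (1, -1, 0) = (2, 5, -7)
  D1: (1, 6, -7) + (1, 0, -1) = (2, 6, -8)
  D2: (1, 6, -7) + (0, 1, -1) = (1, 7, -8)
  D3: (1, 6, -7) + (-1, 1, 0) = (0, 7, -7)
  D4: (1, 6, -7) + (-1, 0, 1) = (0, 6, -6)
  D5: (1, 6, -7) + (0, -1, 1) = (1, 5, -6)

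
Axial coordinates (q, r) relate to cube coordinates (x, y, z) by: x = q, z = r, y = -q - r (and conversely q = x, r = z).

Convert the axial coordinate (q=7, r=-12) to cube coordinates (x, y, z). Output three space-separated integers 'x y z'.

x = q = 7
z = r = -12
y = -x - z = -(7) - (-12) = 5

Answer: 7 5 -12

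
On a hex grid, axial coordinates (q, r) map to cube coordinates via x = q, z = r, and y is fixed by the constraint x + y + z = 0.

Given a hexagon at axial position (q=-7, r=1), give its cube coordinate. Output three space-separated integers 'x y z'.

x = q = -7
z = r = 1
y = -x - z = -(-7) - (1) = 6

Answer: -7 6 1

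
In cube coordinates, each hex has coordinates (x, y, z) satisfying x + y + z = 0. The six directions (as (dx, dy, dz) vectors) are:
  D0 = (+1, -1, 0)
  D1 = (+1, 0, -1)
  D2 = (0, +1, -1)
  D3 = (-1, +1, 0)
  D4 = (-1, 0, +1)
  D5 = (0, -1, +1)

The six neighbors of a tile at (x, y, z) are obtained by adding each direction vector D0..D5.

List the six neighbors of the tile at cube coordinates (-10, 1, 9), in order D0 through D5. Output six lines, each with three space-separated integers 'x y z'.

Center: (-10, 1, 9). Add each direction:
  D0: (-10, 1, 9) + (1, -1, 0) = (-9, 0, 9)
  D1: (-10, 1, 9) + (1, 0, -1) = (-9, 1, 8)
  D2: (-10, 1, 9) + (0, 1, -1) = (-10, 2, 8)
  D3: (-10, 1, 9) + (-1, 1, 0) = (-11, 2, 9)
  D4: (-10, 1, 9) + (-1, 0, 1) = (-11, 1, 10)
  D5: (-10, 1, 9) + (0, -1, 1) = (-10, 0, 10)

Answer: -9 0 9
-9 1 8
-10 2 8
-11 2 9
-11 1 10
-10 0 10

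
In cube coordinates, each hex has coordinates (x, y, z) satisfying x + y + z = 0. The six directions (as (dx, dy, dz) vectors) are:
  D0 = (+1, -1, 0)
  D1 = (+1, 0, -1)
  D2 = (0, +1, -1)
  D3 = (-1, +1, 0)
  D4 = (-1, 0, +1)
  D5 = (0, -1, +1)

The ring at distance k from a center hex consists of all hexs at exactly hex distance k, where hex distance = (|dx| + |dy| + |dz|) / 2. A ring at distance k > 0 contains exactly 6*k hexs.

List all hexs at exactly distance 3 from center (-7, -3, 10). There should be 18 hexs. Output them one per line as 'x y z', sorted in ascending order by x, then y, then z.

Walk ring at distance 3 from (-7, -3, 10):
Start at center + D4*3 = (-10, -3, 13)
  hex 0: (-10, -3, 13)
  hex 1: (-9, -4, 13)
  hex 2: (-8, -5, 13)
  hex 3: (-7, -6, 13)
  hex 4: (-6, -6, 12)
  hex 5: (-5, -6, 11)
  hex 6: (-4, -6, 10)
  hex 7: (-4, -5, 9)
  hex 8: (-4, -4, 8)
  hex 9: (-4, -3, 7)
  hex 10: (-5, -2, 7)
  hex 11: (-6, -1, 7)
  hex 12: (-7, 0, 7)
  hex 13: (-8, 0, 8)
  hex 14: (-9, 0, 9)
  hex 15: (-10, 0, 10)
  hex 16: (-10, -1, 11)
  hex 17: (-10, -2, 12)
Sorted: 18 hexes.

Answer: -10 -3 13
-10 -2 12
-10 -1 11
-10 0 10
-9 -4 13
-9 0 9
-8 -5 13
-8 0 8
-7 -6 13
-7 0 7
-6 -6 12
-6 -1 7
-5 -6 11
-5 -2 7
-4 -6 10
-4 -5 9
-4 -4 8
-4 -3 7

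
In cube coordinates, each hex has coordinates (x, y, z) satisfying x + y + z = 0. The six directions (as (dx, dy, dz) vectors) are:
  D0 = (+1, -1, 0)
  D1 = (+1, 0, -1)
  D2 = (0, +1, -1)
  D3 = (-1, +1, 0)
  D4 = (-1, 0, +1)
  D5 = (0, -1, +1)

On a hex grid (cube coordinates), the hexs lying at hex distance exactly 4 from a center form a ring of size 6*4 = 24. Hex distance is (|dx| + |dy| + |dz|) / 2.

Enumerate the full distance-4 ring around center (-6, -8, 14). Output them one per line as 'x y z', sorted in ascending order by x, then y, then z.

Answer: -10 -8 18
-10 -7 17
-10 -6 16
-10 -5 15
-10 -4 14
-9 -9 18
-9 -4 13
-8 -10 18
-8 -4 12
-7 -11 18
-7 -4 11
-6 -12 18
-6 -4 10
-5 -12 17
-5 -5 10
-4 -12 16
-4 -6 10
-3 -12 15
-3 -7 10
-2 -12 14
-2 -11 13
-2 -10 12
-2 -9 11
-2 -8 10

Derivation:
Walk ring at distance 4 from (-6, -8, 14):
Start at center + D4*4 = (-10, -8, 18)
  hex 0: (-10, -8, 18)
  hex 1: (-9, -9, 18)
  hex 2: (-8, -10, 18)
  hex 3: (-7, -11, 18)
  hex 4: (-6, -12, 18)
  hex 5: (-5, -12, 17)
  hex 6: (-4, -12, 16)
  hex 7: (-3, -12, 15)
  hex 8: (-2, -12, 14)
  hex 9: (-2, -11, 13)
  hex 10: (-2, -10, 12)
  hex 11: (-2, -9, 11)
  hex 12: (-2, -8, 10)
  hex 13: (-3, -7, 10)
  hex 14: (-4, -6, 10)
  hex 15: (-5, -5, 10)
  hex 16: (-6, -4, 10)
  hex 17: (-7, -4, 11)
  hex 18: (-8, -4, 12)
  hex 19: (-9, -4, 13)
  hex 20: (-10, -4, 14)
  hex 21: (-10, -5, 15)
  hex 22: (-10, -6, 16)
  hex 23: (-10, -7, 17)
Sorted: 24 hexes.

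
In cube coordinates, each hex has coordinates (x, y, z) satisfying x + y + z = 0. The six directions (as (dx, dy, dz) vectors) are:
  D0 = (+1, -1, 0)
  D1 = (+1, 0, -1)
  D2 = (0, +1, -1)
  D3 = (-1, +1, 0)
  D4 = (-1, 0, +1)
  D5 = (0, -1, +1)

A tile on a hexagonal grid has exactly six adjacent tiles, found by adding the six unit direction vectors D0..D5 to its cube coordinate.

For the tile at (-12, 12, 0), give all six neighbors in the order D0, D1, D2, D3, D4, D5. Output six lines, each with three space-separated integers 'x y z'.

Answer: -11 11 0
-11 12 -1
-12 13 -1
-13 13 0
-13 12 1
-12 11 1

Derivation:
Center: (-12, 12, 0). Add each direction:
  D0: (-12, 12, 0) + (1, -1, 0) = (-11, 11, 0)
  D1: (-12, 12, 0) + (1, 0, -1) = (-11, 12, -1)
  D2: (-12, 12, 0) + (0, 1, -1) = (-12, 13, -1)
  D3: (-12, 12, 0) + (-1, 1, 0) = (-13, 13, 0)
  D4: (-12, 12, 0) + (-1, 0, 1) = (-13, 12, 1)
  D5: (-12, 12, 0) + (0, -1, 1) = (-12, 11, 1)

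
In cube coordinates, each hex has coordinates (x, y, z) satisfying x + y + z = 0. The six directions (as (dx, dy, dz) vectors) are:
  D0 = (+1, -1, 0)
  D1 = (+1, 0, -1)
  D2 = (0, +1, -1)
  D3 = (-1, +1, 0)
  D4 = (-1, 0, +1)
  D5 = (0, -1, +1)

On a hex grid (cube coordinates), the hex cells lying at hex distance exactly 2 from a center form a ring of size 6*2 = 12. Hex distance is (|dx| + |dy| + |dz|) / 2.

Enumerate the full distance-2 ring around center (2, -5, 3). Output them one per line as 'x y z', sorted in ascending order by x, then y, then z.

Answer: 0 -5 5
0 -4 4
0 -3 3
1 -6 5
1 -3 2
2 -7 5
2 -3 1
3 -7 4
3 -4 1
4 -7 3
4 -6 2
4 -5 1

Derivation:
Walk ring at distance 2 from (2, -5, 3):
Start at center + D4*2 = (0, -5, 5)
  hex 0: (0, -5, 5)
  hex 1: (1, -6, 5)
  hex 2: (2, -7, 5)
  hex 3: (3, -7, 4)
  hex 4: (4, -7, 3)
  hex 5: (4, -6, 2)
  hex 6: (4, -5, 1)
  hex 7: (3, -4, 1)
  hex 8: (2, -3, 1)
  hex 9: (1, -3, 2)
  hex 10: (0, -3, 3)
  hex 11: (0, -4, 4)
Sorted: 12 hexes.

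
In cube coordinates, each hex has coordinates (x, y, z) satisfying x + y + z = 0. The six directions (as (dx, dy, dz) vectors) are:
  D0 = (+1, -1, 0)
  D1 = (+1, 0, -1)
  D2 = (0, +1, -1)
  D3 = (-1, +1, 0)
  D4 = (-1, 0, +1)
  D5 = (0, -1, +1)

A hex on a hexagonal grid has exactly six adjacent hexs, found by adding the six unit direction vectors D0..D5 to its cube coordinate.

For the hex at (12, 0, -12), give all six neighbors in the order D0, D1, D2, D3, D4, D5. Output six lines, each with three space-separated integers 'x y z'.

Center: (12, 0, -12). Add each direction:
  D0: (12, 0, -12) + (1, -1, 0) = (13, -1, -12)
  D1: (12, 0, -12) + (1, 0, -1) = (13, 0, -13)
  D2: (12, 0, -12) + (0, 1, -1) = (12, 1, -13)
  D3: (12, 0, -12) + (-1, 1, 0) = (11, 1, -12)
  D4: (12, 0, -12) + (-1, 0, 1) = (11, 0, -11)
  D5: (12, 0, -12) + (0, -1, 1) = (12, -1, -11)

Answer: 13 -1 -12
13 0 -13
12 1 -13
11 1 -12
11 0 -11
12 -1 -11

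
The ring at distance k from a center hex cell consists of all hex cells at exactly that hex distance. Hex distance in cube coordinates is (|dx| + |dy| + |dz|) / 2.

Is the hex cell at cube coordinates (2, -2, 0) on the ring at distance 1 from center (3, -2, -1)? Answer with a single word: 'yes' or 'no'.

Answer: yes

Derivation:
|px - cx| = |2 - 3| = 1
|py - cy| = |-2 - (-2)| = 0
|pz - cz| = |0 - (-1)| = 1
distance = (1+0+1)/2 = 2/2 = 1
radius = 1; distance == radius -> yes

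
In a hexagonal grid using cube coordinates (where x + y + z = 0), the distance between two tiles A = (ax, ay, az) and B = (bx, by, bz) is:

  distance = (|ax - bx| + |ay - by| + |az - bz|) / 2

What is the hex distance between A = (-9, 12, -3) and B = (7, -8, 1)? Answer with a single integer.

|ax - bx| = |-9 - 7| = 16
|ay - by| = |12 - (-8)| = 20
|az - bz| = |-3 - 1| = 4
distance = (16 + 20 + 4) / 2 = 40 / 2 = 20

Answer: 20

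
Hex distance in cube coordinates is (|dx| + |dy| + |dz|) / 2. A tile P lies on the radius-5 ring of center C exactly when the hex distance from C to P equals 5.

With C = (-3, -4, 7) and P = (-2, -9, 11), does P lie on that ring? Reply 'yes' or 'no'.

Answer: yes

Derivation:
|px - cx| = |-2 - (-3)| = 1
|py - cy| = |-9 - (-4)| = 5
|pz - cz| = |11 - 7| = 4
distance = (1+5+4)/2 = 10/2 = 5
radius = 5; distance == radius -> yes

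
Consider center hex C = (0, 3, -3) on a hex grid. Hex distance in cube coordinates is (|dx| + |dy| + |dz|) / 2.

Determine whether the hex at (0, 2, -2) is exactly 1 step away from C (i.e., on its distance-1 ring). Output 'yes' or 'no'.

|px - cx| = |0 - 0| = 0
|py - cy| = |2 - 3| = 1
|pz - cz| = |-2 - (-3)| = 1
distance = (0+1+1)/2 = 2/2 = 1
radius = 1; distance == radius -> yes

Answer: yes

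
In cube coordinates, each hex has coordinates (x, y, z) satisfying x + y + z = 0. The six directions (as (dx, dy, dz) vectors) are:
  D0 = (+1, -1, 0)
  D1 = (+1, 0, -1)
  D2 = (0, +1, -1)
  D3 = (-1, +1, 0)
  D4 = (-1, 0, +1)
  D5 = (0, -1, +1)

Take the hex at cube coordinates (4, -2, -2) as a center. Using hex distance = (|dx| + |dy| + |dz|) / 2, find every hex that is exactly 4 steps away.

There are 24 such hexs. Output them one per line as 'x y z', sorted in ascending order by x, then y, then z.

Answer: 0 -2 2
0 -1 1
0 0 0
0 1 -1
0 2 -2
1 -3 2
1 2 -3
2 -4 2
2 2 -4
3 -5 2
3 2 -5
4 -6 2
4 2 -6
5 -6 1
5 1 -6
6 -6 0
6 0 -6
7 -6 -1
7 -1 -6
8 -6 -2
8 -5 -3
8 -4 -4
8 -3 -5
8 -2 -6

Derivation:
Walk ring at distance 4 from (4, -2, -2):
Start at center + D4*4 = (0, -2, 2)
  hex 0: (0, -2, 2)
  hex 1: (1, -3, 2)
  hex 2: (2, -4, 2)
  hex 3: (3, -5, 2)
  hex 4: (4, -6, 2)
  hex 5: (5, -6, 1)
  hex 6: (6, -6, 0)
  hex 7: (7, -6, -1)
  hex 8: (8, -6, -2)
  hex 9: (8, -5, -3)
  hex 10: (8, -4, -4)
  hex 11: (8, -3, -5)
  hex 12: (8, -2, -6)
  hex 13: (7, -1, -6)
  hex 14: (6, 0, -6)
  hex 15: (5, 1, -6)
  hex 16: (4, 2, -6)
  hex 17: (3, 2, -5)
  hex 18: (2, 2, -4)
  hex 19: (1, 2, -3)
  hex 20: (0, 2, -2)
  hex 21: (0, 1, -1)
  hex 22: (0, 0, 0)
  hex 23: (0, -1, 1)
Sorted: 24 hexes.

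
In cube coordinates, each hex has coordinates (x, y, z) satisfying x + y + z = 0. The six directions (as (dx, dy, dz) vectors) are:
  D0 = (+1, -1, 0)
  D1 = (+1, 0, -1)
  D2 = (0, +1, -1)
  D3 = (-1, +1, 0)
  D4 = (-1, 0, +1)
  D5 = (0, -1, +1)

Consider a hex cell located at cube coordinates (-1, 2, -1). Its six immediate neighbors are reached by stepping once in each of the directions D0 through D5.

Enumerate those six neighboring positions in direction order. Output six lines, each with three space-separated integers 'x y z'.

Center: (-1, 2, -1). Add each direction:
  D0: (-1, 2, -1) + (1, -1, 0) = (0, 1, -1)
  D1: (-1, 2, -1) + (1, 0, -1) = (0, 2, -2)
  D2: (-1, 2, -1) + (0, 1, -1) = (-1, 3, -2)
  D3: (-1, 2, -1) + (-1, 1, 0) = (-2, 3, -1)
  D4: (-1, 2, -1) + (-1, 0, 1) = (-2, 2, 0)
  D5: (-1, 2, -1) + (0, -1, 1) = (-1, 1, 0)

Answer: 0 1 -1
0 2 -2
-1 3 -2
-2 3 -1
-2 2 0
-1 1 0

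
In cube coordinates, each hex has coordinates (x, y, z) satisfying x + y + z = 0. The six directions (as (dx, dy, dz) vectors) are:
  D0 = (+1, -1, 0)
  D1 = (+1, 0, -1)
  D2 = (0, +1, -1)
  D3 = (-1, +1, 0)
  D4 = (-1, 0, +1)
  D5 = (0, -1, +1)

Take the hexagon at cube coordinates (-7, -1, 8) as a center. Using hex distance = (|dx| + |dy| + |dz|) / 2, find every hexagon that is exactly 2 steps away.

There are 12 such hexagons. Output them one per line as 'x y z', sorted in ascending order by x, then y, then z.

Walk ring at distance 2 from (-7, -1, 8):
Start at center + D4*2 = (-9, -1, 10)
  hex 0: (-9, -1, 10)
  hex 1: (-8, -2, 10)
  hex 2: (-7, -3, 10)
  hex 3: (-6, -3, 9)
  hex 4: (-5, -3, 8)
  hex 5: (-5, -2, 7)
  hex 6: (-5, -1, 6)
  hex 7: (-6, 0, 6)
  hex 8: (-7, 1, 6)
  hex 9: (-8, 1, 7)
  hex 10: (-9, 1, 8)
  hex 11: (-9, 0, 9)
Sorted: 12 hexes.

Answer: -9 -1 10
-9 0 9
-9 1 8
-8 -2 10
-8 1 7
-7 -3 10
-7 1 6
-6 -3 9
-6 0 6
-5 -3 8
-5 -2 7
-5 -1 6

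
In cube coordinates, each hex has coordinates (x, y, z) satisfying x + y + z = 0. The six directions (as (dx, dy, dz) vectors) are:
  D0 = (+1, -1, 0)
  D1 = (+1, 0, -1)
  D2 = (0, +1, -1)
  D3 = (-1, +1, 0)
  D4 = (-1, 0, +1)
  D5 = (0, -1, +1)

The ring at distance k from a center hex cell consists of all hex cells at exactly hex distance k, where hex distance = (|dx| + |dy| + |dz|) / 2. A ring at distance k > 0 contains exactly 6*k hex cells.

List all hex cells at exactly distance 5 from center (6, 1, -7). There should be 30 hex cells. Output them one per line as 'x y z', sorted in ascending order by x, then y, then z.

Answer: 1 1 -2
1 2 -3
1 3 -4
1 4 -5
1 5 -6
1 6 -7
2 0 -2
2 6 -8
3 -1 -2
3 6 -9
4 -2 -2
4 6 -10
5 -3 -2
5 6 -11
6 -4 -2
6 6 -12
7 -4 -3
7 5 -12
8 -4 -4
8 4 -12
9 -4 -5
9 3 -12
10 -4 -6
10 2 -12
11 -4 -7
11 -3 -8
11 -2 -9
11 -1 -10
11 0 -11
11 1 -12

Derivation:
Walk ring at distance 5 from (6, 1, -7):
Start at center + D4*5 = (1, 1, -2)
  hex 0: (1, 1, -2)
  hex 1: (2, 0, -2)
  hex 2: (3, -1, -2)
  hex 3: (4, -2, -2)
  hex 4: (5, -3, -2)
  hex 5: (6, -4, -2)
  hex 6: (7, -4, -3)
  hex 7: (8, -4, -4)
  hex 8: (9, -4, -5)
  hex 9: (10, -4, -6)
  hex 10: (11, -4, -7)
  hex 11: (11, -3, -8)
  hex 12: (11, -2, -9)
  hex 13: (11, -1, -10)
  hex 14: (11, 0, -11)
  hex 15: (11, 1, -12)
  hex 16: (10, 2, -12)
  hex 17: (9, 3, -12)
  hex 18: (8, 4, -12)
  hex 19: (7, 5, -12)
  hex 20: (6, 6, -12)
  hex 21: (5, 6, -11)
  hex 22: (4, 6, -10)
  hex 23: (3, 6, -9)
  hex 24: (2, 6, -8)
  hex 25: (1, 6, -7)
  hex 26: (1, 5, -6)
  hex 27: (1, 4, -5)
  hex 28: (1, 3, -4)
  hex 29: (1, 2, -3)
Sorted: 30 hexes.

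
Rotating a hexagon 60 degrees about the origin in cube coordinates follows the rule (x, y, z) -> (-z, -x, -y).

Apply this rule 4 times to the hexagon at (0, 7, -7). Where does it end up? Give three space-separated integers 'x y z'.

Start: (0, 7, -7)
Step 1: (0, 7, -7) -> (-(-7), -(0), -(7)) = (7, 0, -7)
Step 2: (7, 0, -7) -> (-(-7), -(7), -(0)) = (7, -7, 0)
Step 3: (7, -7, 0) -> (-(0), -(7), -(-7)) = (0, -7, 7)
Step 4: (0, -7, 7) -> (-(7), -(0), -(-7)) = (-7, 0, 7)

Answer: -7 0 7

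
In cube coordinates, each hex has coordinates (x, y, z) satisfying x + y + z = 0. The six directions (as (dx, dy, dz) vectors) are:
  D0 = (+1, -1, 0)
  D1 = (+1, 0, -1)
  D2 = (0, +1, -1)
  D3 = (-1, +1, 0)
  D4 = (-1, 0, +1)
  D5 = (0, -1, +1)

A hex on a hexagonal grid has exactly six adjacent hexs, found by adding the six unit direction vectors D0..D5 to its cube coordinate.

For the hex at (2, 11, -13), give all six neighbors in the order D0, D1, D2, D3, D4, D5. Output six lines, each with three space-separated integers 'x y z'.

Answer: 3 10 -13
3 11 -14
2 12 -14
1 12 -13
1 11 -12
2 10 -12

Derivation:
Center: (2, 11, -13). Add each direction:
  D0: (2, 11, -13) + (1, -1, 0) = (3, 10, -13)
  D1: (2, 11, -13) + (1, 0, -1) = (3, 11, -14)
  D2: (2, 11, -13) + (0, 1, -1) = (2, 12, -14)
  D3: (2, 11, -13) + (-1, 1, 0) = (1, 12, -13)
  D4: (2, 11, -13) + (-1, 0, 1) = (1, 11, -12)
  D5: (2, 11, -13) + (0, -1, 1) = (2, 10, -12)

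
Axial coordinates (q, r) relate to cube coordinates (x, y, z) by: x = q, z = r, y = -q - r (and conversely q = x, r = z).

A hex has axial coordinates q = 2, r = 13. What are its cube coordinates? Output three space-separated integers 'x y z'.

x = q = 2
z = r = 13
y = -x - z = -(2) - (13) = -15

Answer: 2 -15 13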